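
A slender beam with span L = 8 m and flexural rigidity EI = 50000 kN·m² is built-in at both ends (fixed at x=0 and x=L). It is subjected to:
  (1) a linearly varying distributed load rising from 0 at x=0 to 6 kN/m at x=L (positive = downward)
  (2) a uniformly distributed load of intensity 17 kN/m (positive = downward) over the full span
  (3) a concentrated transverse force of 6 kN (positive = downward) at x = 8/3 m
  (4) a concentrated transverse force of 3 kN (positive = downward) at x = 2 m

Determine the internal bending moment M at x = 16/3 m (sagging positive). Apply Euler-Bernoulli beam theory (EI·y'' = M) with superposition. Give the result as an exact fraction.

Load 1 — triangular load w₀=6 kN/m (0→w₀ over full span):
  M_1 = 3w₀Lx/20 - w₀L²/30 - w₀x³/(6L) = 3·6·8·(16/3)/20 - 6·8²/30 - 6·(16/3)³/(6·8) = 896/135 kN·m
Load 2 — uniform load w=17 kN/m over full span:
  M_2 = wLx/2 - wL²/12 - wx²/2 = 17·8·(16/3)/2 - 17·8²/12 - 17·(16/3)²/2 = 272/9 kN·m
Load 3 — point force P=6 kN at a=8/3 m (b=L-a=16/3):
  M_3 = Pa²(a+3b)(L-x)/L³ - Pa²b/L²  [x>a] = 6·(8/3)²·((8/3)+3·(16/3))·(8-(16/3))/8³ - 6·(8/3)²·(16/3)/8² = 16/27 kN·m
Load 4 — point force P=3 kN at a=2 m (b=L-a=6):
  M_4 = Pa²(a+3b)(L-x)/L³ - Pa²b/L²  [x>a] = 3·2²·(2+3·6)·(8-(16/3))/8³ - 3·2²·6/8² = 1/8 kN·m
Superposition: M = Σ M_i = 40583/1080 kN·m ≈ 37.576852 kN·m

M(16/3) = 40583/1080 kN·m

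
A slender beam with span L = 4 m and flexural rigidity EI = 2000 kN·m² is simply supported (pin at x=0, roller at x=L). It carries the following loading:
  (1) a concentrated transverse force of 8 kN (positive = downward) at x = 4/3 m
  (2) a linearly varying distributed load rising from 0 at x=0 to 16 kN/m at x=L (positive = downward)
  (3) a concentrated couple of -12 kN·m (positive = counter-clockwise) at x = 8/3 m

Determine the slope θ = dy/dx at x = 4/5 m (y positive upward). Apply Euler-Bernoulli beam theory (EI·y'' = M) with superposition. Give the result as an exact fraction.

Load 1 — point force P=8 kN at a=4/3 m (b=L-a=8/3):
  θ_1 = -Pb(L²-b²-3x²)/(6LEI)  [x≤a] = -8·(8/3)·(4²-(8/3)²-3·(4/5)²)/(6·4·2000) = -784/253125 rad
Load 2 — triangular load w₀=16 kN/m (0→w₀ over full span):
  θ_2 = -w₀(7L⁴-30L²x²+15x⁴)/(360LEI) = -16·(7·4⁴-30·4²·(4/5)²+15·(4/5)⁴)/(360·4·2000) = -5824/703125 rad
Load 3 — applied couple M₀=-12 kN·m at a=8/3 m (b=L-a=4/3):
  θ_3 = (M₀x²/(2L)+C₁)/EI  [x≤a] with C₁=M₀(3b²-L²)/(6L)=16/3 = ((-12)·(4/5)²/(2·4)+(16/3))/2000 = 41/18750 rad
Superposition: θ = Σ θ_i = -116357/12656250 rad ≈ -0.009194 rad

θ(4/5) = -116357/12656250 rad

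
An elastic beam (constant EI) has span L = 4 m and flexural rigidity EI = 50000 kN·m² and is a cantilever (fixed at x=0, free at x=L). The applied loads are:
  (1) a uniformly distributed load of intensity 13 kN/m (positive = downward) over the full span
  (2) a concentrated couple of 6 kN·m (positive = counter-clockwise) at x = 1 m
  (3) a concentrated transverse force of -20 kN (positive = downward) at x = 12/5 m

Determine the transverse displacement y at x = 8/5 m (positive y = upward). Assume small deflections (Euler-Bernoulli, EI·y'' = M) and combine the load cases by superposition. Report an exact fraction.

Load 1 — uniform load w=13 kN/m over full span:
  y_1 = -wx²(x²-4Lx+6L²)/(24EI) = -13·(8/5)²·((8/5)²-4·4·(8/5)+6·4²)/(24·50000) = -3952/1953125 m
Load 2 — applied couple M₀=6 kN·m at a=1 m (b=L-a=3):
  y_2 = M₀a(2x-a)/(2EI)  [x>a] = 6·1·(2·(8/5)-1)/(2·50000) = 33/250000 m
Load 3 — point force P=-20 kN at a=12/5 m (b=L-a=8/5):
  y_3 = -Px²(3a-x)/(6EI)  [x≤a] = -(-20)·(8/5)²·(3·(12/5)-(8/5))/(6·50000) = 224/234375 m
Superposition: y = Σ y_i = -87721/93750000 m ≈ -0.000936 m

y(8/5) = -87721/93750000 m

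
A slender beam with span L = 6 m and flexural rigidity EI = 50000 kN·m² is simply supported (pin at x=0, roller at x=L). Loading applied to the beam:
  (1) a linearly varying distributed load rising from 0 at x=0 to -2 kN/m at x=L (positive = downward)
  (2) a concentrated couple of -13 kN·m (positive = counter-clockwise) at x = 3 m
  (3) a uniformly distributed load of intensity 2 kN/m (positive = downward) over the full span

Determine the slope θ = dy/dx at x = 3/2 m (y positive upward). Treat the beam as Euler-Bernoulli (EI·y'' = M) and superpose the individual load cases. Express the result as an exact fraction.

θ(3/2) = -3419/32000000 rad

Load 1 — triangular load w₀=-2 kN/m (0→w₀ over full span):
  θ_1 = -w₀(7L⁴-30L²x²+15x⁴)/(360LEI) = -(-2)·(7·6⁴-30·6²·(3/2)²+15·(3/2)⁴)/(360·6·50000) = 3981/32000000 rad
Load 2 — applied couple M₀=-13 kN·m at a=3 m (b=L-a=3):
  θ_2 = (M₀x²/(2L)+C₁)/EI  [x≤a] with C₁=M₀(3b²-L²)/(6L)=13/4 = ((-13)·(3/2)²/(2·6)+(13/4))/50000 = 13/800000 rad
Load 3 — uniform load w=2 kN/m over full span:
  θ_3 = -w(L³-6Lx²+4x³)/(24EI) = -2·(6³-6·6·(3/2)²+4·(3/2)³)/(24·50000) = -99/400000 rad
Superposition: θ = Σ θ_i = -3419/32000000 rad ≈ -0.000107 rad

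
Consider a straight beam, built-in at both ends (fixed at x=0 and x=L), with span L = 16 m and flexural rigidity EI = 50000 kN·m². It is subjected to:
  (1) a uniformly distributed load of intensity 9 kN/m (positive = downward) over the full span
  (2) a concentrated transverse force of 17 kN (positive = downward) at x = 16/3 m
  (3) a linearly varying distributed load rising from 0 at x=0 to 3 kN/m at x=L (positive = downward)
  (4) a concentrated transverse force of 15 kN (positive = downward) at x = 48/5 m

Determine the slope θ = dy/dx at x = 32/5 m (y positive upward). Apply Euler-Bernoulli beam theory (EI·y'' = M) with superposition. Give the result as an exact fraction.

θ(32/5) = -79432/17578125 rad

Load 1 — uniform load w=9 kN/m over full span:
  θ_1 = -wx(L-x)(L-2x)/(12EI) = -9·(32/5)·(16-(32/5))·(16-2·(32/5))/(12·50000) = -1152/390625 rad
Load 2 — point force P=17 kN at a=16/3 m (b=L-a=32/3):
  θ_2 = Pa²(L-x)(2bL-(3b+a)(L-x))/(2L³EI)  [x>a] = 17·(16/3)²·(16-(32/5))·(2·(32/3)·16-(3·(32/3)+(16/3))·(16-(32/5)))/(2·16³·50000) = -136/703125 rad
Load 3 — triangular load w₀=3 kN/m (0→w₀ over full span):
  θ_3 = -w₀(2x(L-x)(L-2x)(x+2L)+x²(L-x)²)/(120LEI) = -3·(2·(32/5)·(16-(32/5))·(16-2·(32/5))·((32/5)+2·16)+(32/5)²·(16-(32/5))²)/(120·16·50000) = -1152/1953125 rad
Load 4 — point force P=15 kN at a=48/5 m (b=L-a=32/5):
  θ_4 = -Pb²x(2aL-(3a+b)x)/(2L³EI)  [x≤a] = -15·(32/5)²·(32/5)·(2·(48/5)·16-(3·(48/5)+(32/5))·(32/5))/(2·16³·50000) = -1536/1953125 rad
Superposition: θ = Σ θ_i = -79432/17578125 rad ≈ -0.004519 rad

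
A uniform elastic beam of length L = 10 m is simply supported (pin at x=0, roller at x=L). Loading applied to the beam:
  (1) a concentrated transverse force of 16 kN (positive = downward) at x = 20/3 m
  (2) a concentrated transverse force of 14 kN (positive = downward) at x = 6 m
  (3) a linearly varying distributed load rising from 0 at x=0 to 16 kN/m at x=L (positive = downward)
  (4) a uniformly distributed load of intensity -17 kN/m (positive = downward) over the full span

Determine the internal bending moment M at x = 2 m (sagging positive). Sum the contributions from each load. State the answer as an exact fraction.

Load 1 — point force P=16 kN at a=20/3 m (b=L-a=10/3):
  M_1 = Pbx/L  [x≤a] = 16·(10/3)·2/10 = 32/3 kN·m
Load 2 — point force P=14 kN at a=6 m (b=L-a=4):
  M_2 = Pbx/L  [x≤a] = 14·4·2/10 = 56/5 kN·m
Load 3 — triangular load w₀=16 kN/m (0→w₀ over full span):
  M_3 = w₀Lx/6 - w₀x³/(6L) = 16·10·2/6 - 16·2³/(6·10) = 256/5 kN·m
Load 4 — uniform load w=-17 kN/m over full span:
  M_4 = wx(L-x)/2 = (-17)·2·(10-2)/2 = -136 kN·m
Superposition: M = Σ M_i = -944/15 kN·m ≈ -62.933333 kN·m

M(2) = -944/15 kN·m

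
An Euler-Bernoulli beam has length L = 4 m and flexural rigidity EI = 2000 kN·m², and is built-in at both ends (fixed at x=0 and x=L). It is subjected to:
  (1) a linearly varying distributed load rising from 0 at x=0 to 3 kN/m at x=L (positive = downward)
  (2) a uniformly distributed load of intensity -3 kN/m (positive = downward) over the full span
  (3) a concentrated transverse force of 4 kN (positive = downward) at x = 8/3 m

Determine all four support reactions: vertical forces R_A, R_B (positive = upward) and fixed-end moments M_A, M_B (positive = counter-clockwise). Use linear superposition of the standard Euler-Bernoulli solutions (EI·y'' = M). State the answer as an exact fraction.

Load 1 — triangular load w₀=3 kN/m (0→w₀ over full span):
  R_A = 3w₀L/20 = 3·3·4/20 = 9/5 kN
  M_A = w₀L²/30 = 3·4²/30 = 8/5 kN·m
  R_B = 7w₀L/20 = 7·3·4/20 = 21/5 kN
  M_B = -w₀L²/20 = -3·4²/20 = -12/5 kN·m
Load 2 — uniform load w=-3 kN/m over full span:
  R_A = wL/2 = (-3)·4/2 = -6 kN
  M_A = wL²/12 = (-3)·4²/12 = -4 kN·m
  R_B = wL/2 = (-3)·4/2 = -6 kN
  M_B = -wL²/12 = -(-3)·4²/12 = 4 kN·m
Load 3 — point force P=4 kN at a=8/3 m (b=L-a=4/3):
  R_A = Pb²(3a+b)/L³ = 4·(4/3)²·(3·(8/3)+(4/3))/4³ = 28/27 kN
  M_A = Pab²/L² = 4·(8/3)·(4/3)²/4² = 32/27 kN·m
  R_B = Pa²(a+3b)/L³ = 4·(8/3)²·((8/3)+3·(4/3))/4³ = 80/27 kN
  M_B = -Pa²b/L² = -4·(8/3)²·(4/3)/4² = -64/27 kN·m
Superposition: R_A = -427/135 kN, M_A = -164/135 kN·m, R_B = 157/135 kN, M_B = -104/135 kN·m

R_A = -427/135 kN, M_A = -164/135 kN·m, R_B = 157/135 kN, M_B = -104/135 kN·m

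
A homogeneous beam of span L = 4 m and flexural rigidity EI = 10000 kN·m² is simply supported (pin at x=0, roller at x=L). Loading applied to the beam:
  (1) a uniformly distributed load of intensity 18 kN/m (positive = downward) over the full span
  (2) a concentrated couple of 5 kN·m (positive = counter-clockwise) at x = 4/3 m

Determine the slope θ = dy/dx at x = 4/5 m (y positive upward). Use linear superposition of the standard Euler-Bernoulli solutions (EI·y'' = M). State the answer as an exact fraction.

Load 1 — uniform load w=18 kN/m over full span:
  θ_1 = -w(L³-6Lx²+4x³)/(24EI) = -18·(4³-6·4·(4/5)²+4·(4/5)³)/(24·10000) = -297/78125 rad
Load 2 — applied couple M₀=5 kN·m at a=4/3 m (b=L-a=8/3):
  θ_2 = (M₀x²/(2L)+C₁)/EI  [x≤a] with C₁=M₀(3b²-L²)/(6L)=10/9 = (5·(4/5)²/(2·4)+(10/9))/10000 = 17/112500 rad
Superposition: θ = Σ θ_i = -10267/2812500 rad ≈ -0.003650 rad

θ(4/5) = -10267/2812500 rad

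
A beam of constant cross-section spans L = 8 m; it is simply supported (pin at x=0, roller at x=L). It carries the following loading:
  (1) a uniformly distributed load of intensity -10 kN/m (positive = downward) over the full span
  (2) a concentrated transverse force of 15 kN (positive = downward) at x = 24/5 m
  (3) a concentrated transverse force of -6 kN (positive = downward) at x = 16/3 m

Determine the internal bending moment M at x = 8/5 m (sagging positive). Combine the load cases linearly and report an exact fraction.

M(8/5) = -224/5 kN·m

Load 1 — uniform load w=-10 kN/m over full span:
  M_1 = wx(L-x)/2 = (-10)·(8/5)·(8-(8/5))/2 = -256/5 kN·m
Load 2 — point force P=15 kN at a=24/5 m (b=L-a=16/5):
  M_2 = Pbx/L  [x≤a] = 15·(16/5)·(8/5)/8 = 48/5 kN·m
Load 3 — point force P=-6 kN at a=16/3 m (b=L-a=8/3):
  M_3 = Pbx/L  [x≤a] = (-6)·(8/3)·(8/5)/8 = -16/5 kN·m
Superposition: M = Σ M_i = -224/5 kN·m ≈ -44.800000 kN·m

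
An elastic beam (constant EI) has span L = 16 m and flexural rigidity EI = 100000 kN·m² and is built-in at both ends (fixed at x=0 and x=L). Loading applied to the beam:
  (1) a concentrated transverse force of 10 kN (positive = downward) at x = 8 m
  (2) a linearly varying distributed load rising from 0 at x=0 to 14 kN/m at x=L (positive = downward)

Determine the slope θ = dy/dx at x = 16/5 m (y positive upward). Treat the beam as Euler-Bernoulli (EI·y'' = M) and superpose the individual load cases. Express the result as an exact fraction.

Load 1 — point force P=10 kN at a=8 m (b=L-a=8):
  θ_1 = -Pb²x(2aL-(3a+b)x)/(2L³EI)  [x≤a] = -10·8²·(16/5)·(2·8·16-(3·8+8)·(16/5))/(2·16³·100000) = -6/15625 rad
Load 2 — triangular load w₀=14 kN/m (0→w₀ over full span):
  θ_2 = -w₀(2x(L-x)(L-2x)(x+2L)+x²(L-x)²)/(120LEI) = -14·(2·(16/5)·(16-(16/5))·(16-2·(16/5))·((16/5)+2·16)+(16/5)²·(16-(16/5))²)/(120·16·100000) = -12544/5859375 rad
Superposition: θ = Σ θ_i = -14794/5859375 rad ≈ -0.002525 rad

θ(16/5) = -14794/5859375 rad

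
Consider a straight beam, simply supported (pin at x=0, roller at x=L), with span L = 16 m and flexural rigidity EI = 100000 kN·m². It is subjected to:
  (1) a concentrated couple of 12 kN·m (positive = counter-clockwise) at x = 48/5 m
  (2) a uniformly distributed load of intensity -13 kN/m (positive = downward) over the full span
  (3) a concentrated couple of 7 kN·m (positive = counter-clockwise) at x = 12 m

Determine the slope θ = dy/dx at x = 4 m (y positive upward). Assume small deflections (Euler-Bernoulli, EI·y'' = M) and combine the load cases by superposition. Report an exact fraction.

θ(4) = 112727/7500000 rad

Load 1 — applied couple M₀=12 kN·m at a=48/5 m (b=L-a=32/5):
  θ_1 = (M₀x²/(2L)+C₁)/EI  [x≤a] with C₁=M₀(3b²-L²)/(6L)=-416/25 = (12·4²/(2·16)+(-416/25))/100000 = -133/1250000 rad
Load 2 — uniform load w=-13 kN/m over full span:
  θ_2 = -w(L³-6Lx²+4x³)/(24EI) = -(-13)·(16³-6·16·4²+4·4³)/(24·100000) = 143/9375 rad
Load 3 — applied couple M₀=7 kN·m at a=12 m (b=L-a=4):
  θ_3 = (M₀x²/(2L)+C₁)/EI  [x≤a] with C₁=M₀(3b²-L²)/(6L)=-91/6 = (7·4²/(2·16)+(-91/6))/100000 = -7/60000 rad
Superposition: θ = Σ θ_i = 112727/7500000 rad ≈ 0.015030 rad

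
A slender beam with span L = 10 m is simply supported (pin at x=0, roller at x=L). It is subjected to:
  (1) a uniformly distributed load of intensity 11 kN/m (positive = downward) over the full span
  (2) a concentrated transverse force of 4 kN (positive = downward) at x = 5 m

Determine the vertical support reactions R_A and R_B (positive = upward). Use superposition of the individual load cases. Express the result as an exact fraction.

Load 1 — uniform load w=11 kN/m over full span:
  R_A = wL/2 = 11·10/2 = 55 kN
  R_B = wL/2 = 11·10/2 = 55 kN
Load 2 — point force P=4 kN at a=5 m (b=L-a=5):
  R_A = Pb/L = 4·5/10 = 2 kN
  R_B = Pa/L = 4·5/10 = 2 kN
Superposition: R_A = 57 kN, R_B = 57 kN

R_A = 57 kN, R_B = 57 kN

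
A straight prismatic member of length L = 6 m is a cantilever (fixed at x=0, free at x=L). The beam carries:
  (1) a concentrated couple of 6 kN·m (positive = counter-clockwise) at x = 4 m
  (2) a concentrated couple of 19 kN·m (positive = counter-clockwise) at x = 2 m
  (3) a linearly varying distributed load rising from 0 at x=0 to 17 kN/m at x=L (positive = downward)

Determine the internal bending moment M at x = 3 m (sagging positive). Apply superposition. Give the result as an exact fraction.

Load 1 — applied couple M₀=6 kN·m at a=4 m (b=L-a=2):
  M_1 = M₀  [x≤a] = 6 = 6 kN·m
Load 2 — applied couple M₀=19 kN·m at a=2 m (b=L-a=4):
  M_2 = 0  [x>a] = 0 kN·m
Load 3 — triangular load w₀=17 kN/m (0→w₀ over full span):
  M_3 = w₀Lx/2 - w₀L²/3 - w₀x³/(6L) = 17·6·3/2 - 17·6²/3 - 17·3³/(6·6) = -255/4 kN·m
Superposition: M = Σ M_i = -231/4 kN·m ≈ -57.750000 kN·m

M(3) = -231/4 kN·m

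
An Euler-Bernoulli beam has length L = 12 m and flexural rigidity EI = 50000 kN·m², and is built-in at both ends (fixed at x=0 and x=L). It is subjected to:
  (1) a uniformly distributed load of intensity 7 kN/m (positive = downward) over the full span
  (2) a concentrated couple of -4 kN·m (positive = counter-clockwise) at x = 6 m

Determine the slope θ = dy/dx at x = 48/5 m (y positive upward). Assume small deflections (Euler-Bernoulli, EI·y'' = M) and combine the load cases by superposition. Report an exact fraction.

Load 1 — uniform load w=7 kN/m over full span:
  θ_1 = -wx(L-x)(L-2x)/(12EI) = -7·(48/5)·(12-(48/5))·(12-2·(48/5))/(12·50000) = 756/390625 rad
Load 2 — applied couple M₀=-4 kN·m at a=6 m (b=L-a=6):
  θ_2 = (R_Ax²/2 - M_Ax - M₀(x-a))/EI  [x>a] with R_A=-1/2, M_A=-1 = ((-1/2)·(48/5)²/2 - (-1)·(48/5) - (-4)·((48/5)-6))/50000 = 3/156250 rad
Superposition: θ = Σ θ_i = 1527/781250 rad ≈ 0.001955 rad

θ(48/5) = 1527/781250 rad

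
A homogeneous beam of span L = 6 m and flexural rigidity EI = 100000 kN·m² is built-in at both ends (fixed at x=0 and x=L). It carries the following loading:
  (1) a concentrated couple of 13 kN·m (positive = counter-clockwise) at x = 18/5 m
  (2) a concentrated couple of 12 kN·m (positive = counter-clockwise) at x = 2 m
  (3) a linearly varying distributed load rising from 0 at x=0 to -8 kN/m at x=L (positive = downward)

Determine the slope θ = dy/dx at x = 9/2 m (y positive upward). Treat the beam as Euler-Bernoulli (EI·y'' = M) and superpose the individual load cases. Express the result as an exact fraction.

θ(9/2) = -6999/80000000 rad

Load 1 — applied couple M₀=13 kN·m at a=18/5 m (b=L-a=12/5):
  θ_1 = (R_Ax²/2 - M_Ax - M₀(x-a))/EI  [x>a] with R_A=78/25, M_A=104/25 = ((78/25)·(9/2)²/2 - (104/25)·(9/2) - 13·((9/2)-(18/5)))/100000 = 117/10000000 rad
Load 2 — applied couple M₀=12 kN·m at a=2 m (b=L-a=4):
  θ_2 = (R_Ax²/2 - M_Ax - M₀(x-a))/EI  [x>a] with R_A=8/3, M_A=0 = ((8/3)·(9/2)²/2 - 0·(9/2) - 12·((9/2)-2))/100000 = -3/100000 rad
Load 3 — triangular load w₀=-8 kN/m (0→w₀ over full span):
  θ_3 = -w₀(2x(L-x)(L-2x)(x+2L)+x²(L-x)²)/(120LEI) = -(-8)·(2·(9/2)·(6-(9/2))·(6-2·(9/2))·((9/2)+2·6)+(9/2)²·(6-(9/2))²)/(120·6·100000) = -1107/16000000 rad
Superposition: θ = Σ θ_i = -6999/80000000 rad ≈ -0.000087 rad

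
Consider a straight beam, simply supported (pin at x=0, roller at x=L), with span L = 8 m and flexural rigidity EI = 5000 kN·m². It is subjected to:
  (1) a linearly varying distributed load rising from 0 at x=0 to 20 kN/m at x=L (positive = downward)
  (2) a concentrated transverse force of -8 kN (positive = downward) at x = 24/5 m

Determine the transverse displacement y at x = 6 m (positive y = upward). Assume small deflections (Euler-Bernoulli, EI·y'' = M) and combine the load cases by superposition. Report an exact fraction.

Load 1 — triangular load w₀=20 kN/m (0→w₀ over full span):
  y_1 = -w₀x(7L⁴-10L²x²+3x⁴)/(360LEI) = -20·6·(7·8⁴-10·8²·6²+3·6⁴)/(360·8·5000) = -119/1500 m
Load 2 — point force P=-8 kN at a=24/5 m (b=L-a=16/5):
  y_2 = -Pa(L-x)(2Lx-a²-x²)/(6LEI)  [x>a] = -(-8)·(24/5)·(8-6)·(2·8·6-(24/5)²-6²)/(6·8·5000) = 924/78125 m
Superposition: y = Σ y_i = -63287/937500 m ≈ -0.067506 m

y(6) = -63287/937500 m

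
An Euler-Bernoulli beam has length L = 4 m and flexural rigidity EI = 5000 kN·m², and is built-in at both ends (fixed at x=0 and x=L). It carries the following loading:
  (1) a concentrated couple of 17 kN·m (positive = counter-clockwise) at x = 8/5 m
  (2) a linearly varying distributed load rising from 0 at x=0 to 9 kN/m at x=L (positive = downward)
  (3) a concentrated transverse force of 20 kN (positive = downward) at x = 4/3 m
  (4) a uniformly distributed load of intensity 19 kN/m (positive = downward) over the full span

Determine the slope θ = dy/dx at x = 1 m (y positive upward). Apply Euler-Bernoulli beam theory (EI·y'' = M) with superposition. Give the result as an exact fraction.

θ(1) = -108851/36000000 rad

Load 1 — applied couple M₀=17 kN·m at a=8/5 m (b=L-a=12/5):
  θ_1 = (R_Ax²/2 - M_Ax)/EI  [x≤a] with R_A=153/25, M_A=51/25 = ((153/25)·1²/2 - (51/25)·1)/5000 = 51/250000 rad
Load 2 — triangular load w₀=9 kN/m (0→w₀ over full span):
  θ_2 = -w₀(2x(L-x)(L-2x)(x+2L)+x²(L-x)²)/(120LEI) = -9·(2·1·(4-1)·(4-2·1)·(1+2·4)+1²·(4-1)²)/(120·4·5000) = -351/800000 rad
Load 3 — point force P=20 kN at a=4/3 m (b=L-a=8/3):
  θ_3 = -Pb²x(2aL-(3a+b)x)/(2L³EI)  [x≤a] = -20·(8/3)²·1·(2·(4/3)·4-(3·(4/3)+(8/3))·1)/(2·4³·5000) = -1/1125 rad
Load 4 — uniform load w=19 kN/m over full span:
  θ_4 = -wx(L-x)(L-2x)/(12EI) = -19·1·(4-1)·(4-2·1)/(12·5000) = -19/10000 rad
Superposition: θ = Σ θ_i = -108851/36000000 rad ≈ -0.003024 rad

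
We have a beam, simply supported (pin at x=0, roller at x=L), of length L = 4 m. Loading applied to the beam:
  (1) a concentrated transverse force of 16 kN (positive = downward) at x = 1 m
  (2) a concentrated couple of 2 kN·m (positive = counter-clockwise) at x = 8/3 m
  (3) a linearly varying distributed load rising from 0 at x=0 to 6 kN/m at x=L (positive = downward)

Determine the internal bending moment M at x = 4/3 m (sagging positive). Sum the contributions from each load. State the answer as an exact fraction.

M(4/3) = 434/27 kN·m

Load 1 — point force P=16 kN at a=1 m (b=L-a=3):
  M_1 = Pa(L-x)/L  [x>a] = 16·1·(4-(4/3))/4 = 32/3 kN·m
Load 2 — applied couple M₀=2 kN·m at a=8/3 m (b=L-a=4/3):
  M_2 = M₀x/L  [x≤a] = 2·(4/3)/4 = 2/3 kN·m
Load 3 — triangular load w₀=6 kN/m (0→w₀ over full span):
  M_3 = w₀Lx/6 - w₀x³/(6L) = 6·4·(4/3)/6 - 6·(4/3)³/(6·4) = 128/27 kN·m
Superposition: M = Σ M_i = 434/27 kN·m ≈ 16.074074 kN·m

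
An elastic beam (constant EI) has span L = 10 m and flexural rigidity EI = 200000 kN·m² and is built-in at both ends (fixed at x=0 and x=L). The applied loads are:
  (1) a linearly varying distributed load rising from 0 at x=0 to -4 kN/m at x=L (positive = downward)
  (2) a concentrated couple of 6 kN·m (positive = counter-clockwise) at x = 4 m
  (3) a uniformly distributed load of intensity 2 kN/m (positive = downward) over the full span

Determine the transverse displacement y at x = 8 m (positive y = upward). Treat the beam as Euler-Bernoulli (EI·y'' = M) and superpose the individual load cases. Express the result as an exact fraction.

Load 1 — triangular load w₀=-4 kN/m (0→w₀ over full span):
  y_1 = -w₀x²(L-x)²(x+2L)/(120LEI) = -(-4)·8²·(10-8)²·(8+2·10)/(120·10·200000) = 28/234375 m
Load 2 — applied couple M₀=6 kN·m at a=4 m (b=L-a=6):
  y_2 = (R_Ax³/6 - M_Ax²/2 - M₀(x-a)²/2)/EI  [x>a] with R_A=108/125, M_A=18/25 = ((108/125)·8³/6 - (18/25)·8²/2 - 6·(8-4)²/2)/200000 = 21/1562500 m
Load 3 — uniform load w=2 kN/m over full span:
  y_3 = -wx²(L-x)²/(24EI) = -2·8²·(10-8)²/(24·200000) = -1/9375 m
Superposition: y = Σ y_i = 41/1562500 m ≈ 0.000026 m

y(8) = 41/1562500 m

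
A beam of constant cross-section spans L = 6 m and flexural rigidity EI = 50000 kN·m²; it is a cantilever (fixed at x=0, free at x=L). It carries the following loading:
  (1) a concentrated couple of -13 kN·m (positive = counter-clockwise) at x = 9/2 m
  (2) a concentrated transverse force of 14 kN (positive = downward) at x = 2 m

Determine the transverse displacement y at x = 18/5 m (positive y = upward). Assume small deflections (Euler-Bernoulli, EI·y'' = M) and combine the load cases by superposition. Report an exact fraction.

Load 1 — applied couple M₀=-13 kN·m at a=9/2 m (b=L-a=3/2):
  y_1 = M₀x²/(2EI)  [x≤a] = (-13)·(18/5)²/(2·50000) = -1053/625000 m
Load 2 — point force P=14 kN at a=2 m (b=L-a=4):
  y_2 = -Pa²(3x-a)/(6EI)  [x>a] = -14·2²·(3·(18/5)-2)/(6·50000) = -77/46875 m
Superposition: y = Σ y_i = -6239/1875000 m ≈ -0.003327 m

y(18/5) = -6239/1875000 m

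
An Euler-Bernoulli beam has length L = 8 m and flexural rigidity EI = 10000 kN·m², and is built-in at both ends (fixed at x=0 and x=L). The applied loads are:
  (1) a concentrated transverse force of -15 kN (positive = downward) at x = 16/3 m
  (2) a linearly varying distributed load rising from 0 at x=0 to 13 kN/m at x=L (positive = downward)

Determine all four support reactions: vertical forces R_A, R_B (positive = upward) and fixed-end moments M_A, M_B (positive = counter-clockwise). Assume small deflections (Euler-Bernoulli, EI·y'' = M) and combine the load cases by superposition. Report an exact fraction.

R_A = 527/45 kN, M_A = 848/45 kN·m, R_B = 1138/45 kN, M_B = -1072/45 kN·m

Load 1 — point force P=-15 kN at a=16/3 m (b=L-a=8/3):
  R_A = Pb²(3a+b)/L³ = (-15)·(8/3)²·(3·(16/3)+(8/3))/8³ = -35/9 kN
  M_A = Pab²/L² = (-15)·(16/3)·(8/3)²/8² = -80/9 kN·m
  R_B = Pa²(a+3b)/L³ = (-15)·(16/3)²·((16/3)+3·(8/3))/8³ = -100/9 kN
  M_B = -Pa²b/L² = -(-15)·(16/3)²·(8/3)/8² = 160/9 kN·m
Load 2 — triangular load w₀=13 kN/m (0→w₀ over full span):
  R_A = 3w₀L/20 = 3·13·8/20 = 78/5 kN
  M_A = w₀L²/30 = 13·8²/30 = 416/15 kN·m
  R_B = 7w₀L/20 = 7·13·8/20 = 182/5 kN
  M_B = -w₀L²/20 = -13·8²/20 = -208/5 kN·m
Superposition: R_A = 527/45 kN, M_A = 848/45 kN·m, R_B = 1138/45 kN, M_B = -1072/45 kN·m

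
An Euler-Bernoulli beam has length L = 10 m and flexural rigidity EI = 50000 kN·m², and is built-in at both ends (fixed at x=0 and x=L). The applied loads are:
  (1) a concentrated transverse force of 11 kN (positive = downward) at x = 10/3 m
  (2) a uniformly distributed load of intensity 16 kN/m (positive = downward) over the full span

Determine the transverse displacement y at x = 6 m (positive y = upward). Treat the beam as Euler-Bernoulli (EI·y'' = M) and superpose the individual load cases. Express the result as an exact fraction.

Load 1 — point force P=11 kN at a=10/3 m (b=L-a=20/3):
  y_1 = -Pa²(L-x)²(3bL-(3b+a)(L-x))/(6L³EI)  [x>a] = -11·(10/3)²·(10-6)²·(3·(20/3)·10-(3·(20/3)+(10/3))·(10-6))/(6·10³·50000) = -176/253125 m
Load 2 — uniform load w=16 kN/m over full span:
  y_2 = -wx²(L-x)²/(24EI) = -16·6²·(10-6)²/(24·50000) = -24/3125 m
Superposition: y = Σ y_i = -424/50625 m ≈ -0.008375 m

y(6) = -424/50625 m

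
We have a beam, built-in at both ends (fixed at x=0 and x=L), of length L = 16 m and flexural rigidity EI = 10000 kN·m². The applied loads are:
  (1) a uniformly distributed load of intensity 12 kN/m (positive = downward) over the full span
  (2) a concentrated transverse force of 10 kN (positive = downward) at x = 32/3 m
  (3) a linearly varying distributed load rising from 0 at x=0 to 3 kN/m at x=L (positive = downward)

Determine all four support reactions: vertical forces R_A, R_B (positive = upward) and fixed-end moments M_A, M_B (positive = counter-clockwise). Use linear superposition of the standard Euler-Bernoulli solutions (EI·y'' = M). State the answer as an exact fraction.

R_A = 14282/135 kN, M_A = 39616/135 kN·m, R_B = 16228/135 kN, M_B = -42944/135 kN·m

Load 1 — uniform load w=12 kN/m over full span:
  R_A = wL/2 = 12·16/2 = 96 kN
  M_A = wL²/12 = 12·16²/12 = 256 kN·m
  R_B = wL/2 = 12·16/2 = 96 kN
  M_B = -wL²/12 = -12·16²/12 = -256 kN·m
Load 2 — point force P=10 kN at a=32/3 m (b=L-a=16/3):
  R_A = Pb²(3a+b)/L³ = 10·(16/3)²·(3·(32/3)+(16/3))/16³ = 70/27 kN
  M_A = Pab²/L² = 10·(32/3)·(16/3)²/16² = 320/27 kN·m
  R_B = Pa²(a+3b)/L³ = 10·(32/3)²·((32/3)+3·(16/3))/16³ = 200/27 kN
  M_B = -Pa²b/L² = -10·(32/3)²·(16/3)/16² = -640/27 kN·m
Load 3 — triangular load w₀=3 kN/m (0→w₀ over full span):
  R_A = 3w₀L/20 = 3·3·16/20 = 36/5 kN
  M_A = w₀L²/30 = 3·16²/30 = 128/5 kN·m
  R_B = 7w₀L/20 = 7·3·16/20 = 84/5 kN
  M_B = -w₀L²/20 = -3·16²/20 = -192/5 kN·m
Superposition: R_A = 14282/135 kN, M_A = 39616/135 kN·m, R_B = 16228/135 kN, M_B = -42944/135 kN·m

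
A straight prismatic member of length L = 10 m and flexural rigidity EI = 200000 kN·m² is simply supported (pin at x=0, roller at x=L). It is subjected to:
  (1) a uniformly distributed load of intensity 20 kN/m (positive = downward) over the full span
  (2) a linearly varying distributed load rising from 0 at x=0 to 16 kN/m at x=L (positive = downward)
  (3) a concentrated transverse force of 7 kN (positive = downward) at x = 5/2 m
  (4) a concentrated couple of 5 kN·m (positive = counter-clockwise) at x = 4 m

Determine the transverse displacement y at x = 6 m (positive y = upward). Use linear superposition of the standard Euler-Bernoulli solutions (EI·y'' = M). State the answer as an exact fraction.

Load 1 — uniform load w=20 kN/m over full span:
  y_1 = -wx(L³-2Lx²+x³)/(24EI) = -20·6·(10³-2·10·6²+6³)/(24·200000) = -31/2500 m
Load 2 — triangular load w₀=16 kN/m (0→w₀ over full span):
  y_2 = -w₀x(7L⁴-10L²x²+3x⁴)/(360LEI) = -16·6·(7·10⁴-10·10²·6²+3·6⁴)/(360·10·200000) = -1184/234375 m
Load 3 — point force P=7 kN at a=5/2 m (b=L-a=15/2):
  y_3 = -Pa(L-x)(2Lx-a²-x²)/(6LEI)  [x>a] = -7·(5/2)·(10-6)·(2·10·6-(5/2)²-6²)/(6·10·200000) = -2177/4800000 m
Load 4 — applied couple M₀=5 kN·m at a=4 m (b=L-a=6):
  y_4 = (M₀x³/(6L)-M₀(x-a)²/2+C₁x)/EI  [x>a] with C₁=M₀(3b²-L²)/(6L)=2/3 = (5·6³/(6·10)-5·(6-4)²/2+(2/3)·6)/200000 = 3/50000 m
Superposition: y = Σ y_i = -713811/40000000 m ≈ -0.017845 m

y(6) = -713811/40000000 m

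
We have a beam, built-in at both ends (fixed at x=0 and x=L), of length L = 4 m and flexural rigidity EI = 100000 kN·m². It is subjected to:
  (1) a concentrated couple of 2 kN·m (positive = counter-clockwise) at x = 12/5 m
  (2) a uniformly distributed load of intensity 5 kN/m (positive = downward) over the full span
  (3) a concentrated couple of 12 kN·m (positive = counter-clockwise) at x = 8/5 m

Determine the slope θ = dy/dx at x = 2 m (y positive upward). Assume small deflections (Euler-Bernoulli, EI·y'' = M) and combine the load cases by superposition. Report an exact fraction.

θ(2) = 7/625000 rad

Load 1 — applied couple M₀=2 kN·m at a=12/5 m (b=L-a=8/5):
  θ_1 = (R_Ax²/2 - M_Ax)/EI  [x≤a] with R_A=18/25, M_A=16/25 = ((18/25)·2²/2 - (16/25)·2)/100000 = 1/625000 rad
Load 2 — uniform load w=5 kN/m over full span:
  θ_2 = -wx(L-x)(L-2x)/(12EI) = -5·2·(4-2)·(4-2·2)/(12·100000) = 0 rad
Load 3 — applied couple M₀=12 kN·m at a=8/5 m (b=L-a=12/5):
  θ_3 = (R_Ax²/2 - M_Ax - M₀(x-a))/EI  [x>a] with R_A=108/25, M_A=36/25 = ((108/25)·2²/2 - (36/25)·2 - 12·(2-(8/5)))/100000 = 3/312500 rad
Superposition: θ = Σ θ_i = 7/625000 rad ≈ 0.000011 rad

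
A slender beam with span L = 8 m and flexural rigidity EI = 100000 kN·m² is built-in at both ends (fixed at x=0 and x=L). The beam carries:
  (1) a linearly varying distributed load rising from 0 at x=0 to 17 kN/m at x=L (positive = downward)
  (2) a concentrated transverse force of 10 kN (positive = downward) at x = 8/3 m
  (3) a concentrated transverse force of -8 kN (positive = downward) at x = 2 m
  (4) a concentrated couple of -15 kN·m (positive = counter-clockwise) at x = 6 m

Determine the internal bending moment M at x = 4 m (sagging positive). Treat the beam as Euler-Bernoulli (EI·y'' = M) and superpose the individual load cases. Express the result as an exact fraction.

Load 1 — triangular load w₀=17 kN/m (0→w₀ over full span):
  M_1 = 3w₀Lx/20 - w₀L²/30 - w₀x³/(6L) = 3·17·8·4/20 - 17·8²/30 - 17·4³/(6·8) = 68/3 kN·m
Load 2 — point force P=10 kN at a=8/3 m (b=L-a=16/3):
  M_2 = Pa²(a+3b)(L-x)/L³ - Pa²b/L²  [x>a] = 10·(8/3)²·((8/3)+3·(16/3))·(8-4)/8³ - 10·(8/3)²·(16/3)/8² = 40/9 kN·m
Load 3 — point force P=-8 kN at a=2 m (b=L-a=6):
  M_3 = Pa²(a+3b)(L-x)/L³ - Pa²b/L²  [x>a] = (-8)·2²·(2+3·6)·(8-4)/8³ - (-8)·2²·6/8² = -2 kN·m
Load 4 — applied couple M₀=-15 kN·m at a=6 m (b=L-a=2):
  M_4 = R_Ax - M_A  [x≤a] with R_A=-135/64, M_A=-75/16 = (-135/64)·4 - (-75/16) = -15/4 kN·m
Superposition: M = Σ M_i = 769/36 kN·m ≈ 21.361111 kN·m

M(4) = 769/36 kN·m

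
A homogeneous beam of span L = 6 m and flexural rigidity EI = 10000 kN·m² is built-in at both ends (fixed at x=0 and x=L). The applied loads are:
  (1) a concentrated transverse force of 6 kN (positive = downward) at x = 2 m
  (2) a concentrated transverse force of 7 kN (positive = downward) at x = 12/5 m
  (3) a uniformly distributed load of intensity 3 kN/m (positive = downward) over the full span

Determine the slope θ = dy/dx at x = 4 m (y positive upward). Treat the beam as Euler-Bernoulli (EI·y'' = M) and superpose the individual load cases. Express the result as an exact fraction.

Load 1 — point force P=6 kN at a=2 m (b=L-a=4):
  θ_1 = Pa²(L-x)(2bL-(3b+a)(L-x))/(2L³EI)  [x>a] = 6·2²·(6-4)·(2·4·6-(3·4+2)·(6-4))/(2·6³·10000) = 1/4500 rad
Load 2 — point force P=7 kN at a=12/5 m (b=L-a=18/5):
  θ_2 = Pa²(L-x)(2bL-(3b+a)(L-x))/(2L³EI)  [x>a] = 7·(12/5)²·(6-4)·(2·(18/5)·6-(3·(18/5)+(12/5))·(6-4))/(2·6³·10000) = 49/156250 rad
Load 3 — uniform load w=3 kN/m over full span:
  θ_3 = -wx(L-x)(L-2x)/(12EI) = -3·4·(6-4)·(6-2·4)/(12·10000) = 1/2500 rad
Superposition: θ = Σ θ_i = 658/703125 rad ≈ 0.000936 rad

θ(4) = 658/703125 rad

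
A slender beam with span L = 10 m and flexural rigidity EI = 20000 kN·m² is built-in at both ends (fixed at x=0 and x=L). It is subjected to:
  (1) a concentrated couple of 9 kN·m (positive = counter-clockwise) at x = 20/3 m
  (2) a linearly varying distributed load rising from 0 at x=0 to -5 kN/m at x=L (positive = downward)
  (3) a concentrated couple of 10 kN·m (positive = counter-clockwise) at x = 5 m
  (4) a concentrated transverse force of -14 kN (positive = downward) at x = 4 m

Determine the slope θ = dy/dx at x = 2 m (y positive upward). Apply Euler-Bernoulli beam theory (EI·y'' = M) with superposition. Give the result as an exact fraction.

Load 1 — applied couple M₀=9 kN·m at a=20/3 m (b=L-a=10/3):
  θ_1 = (R_Ax²/2 - M_Ax)/EI  [x≤a] with R_A=6/5, M_A=3 = ((6/5)·2²/2 - 3·2)/20000 = -9/50000 rad
Load 2 — triangular load w₀=-5 kN/m (0→w₀ over full span):
  θ_2 = -w₀(2x(L-x)(L-2x)(x+2L)+x²(L-x)²)/(120LEI) = -(-5)·(2·2·(10-2)·(10-2·2)·(2+2·10)+2²·(10-2)²)/(120·10·20000) = 7/7500 rad
Load 3 — applied couple M₀=10 kN·m at a=5 m (b=L-a=5):
  θ_3 = (R_Ax²/2 - M_Ax)/EI  [x≤a] with R_A=3/2, M_A=5/2 = ((3/2)·2²/2 - (5/2)·2)/20000 = -1/10000 rad
Load 4 — point force P=-14 kN at a=4 m (b=L-a=6):
  θ_4 = -Pb²x(2aL-(3a+b)x)/(2L³EI)  [x≤a] = -(-14)·6²·2·(2·4·10-(3·4+6)·2)/(2·10³·20000) = 693/625000 rad
Superposition: θ = Σ θ_i = 413/234375 rad ≈ 0.001762 rad

θ(2) = 413/234375 rad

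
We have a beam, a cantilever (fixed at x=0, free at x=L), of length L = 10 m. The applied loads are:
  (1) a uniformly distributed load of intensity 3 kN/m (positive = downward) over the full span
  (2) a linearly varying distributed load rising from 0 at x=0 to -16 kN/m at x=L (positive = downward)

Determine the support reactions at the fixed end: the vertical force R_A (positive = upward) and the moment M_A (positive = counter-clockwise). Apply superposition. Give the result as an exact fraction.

R_A = -50 kN, M_A = -1150/3 kN·m

Load 1 — uniform load w=3 kN/m over full span:
  R_A = wL = 3·10 = 30 kN
  M_A = wL²/2 = 3·10²/2 = 150 kN·m
Load 2 — triangular load w₀=-16 kN/m (0→w₀ over full span):
  R_A = w₀L/2 = (-16)·10/2 = -80 kN
  M_A = w₀L²/3 = (-16)·10²/3 = -1600/3 kN·m
Superposition: R_A = -50 kN, M_A = -1150/3 kN·m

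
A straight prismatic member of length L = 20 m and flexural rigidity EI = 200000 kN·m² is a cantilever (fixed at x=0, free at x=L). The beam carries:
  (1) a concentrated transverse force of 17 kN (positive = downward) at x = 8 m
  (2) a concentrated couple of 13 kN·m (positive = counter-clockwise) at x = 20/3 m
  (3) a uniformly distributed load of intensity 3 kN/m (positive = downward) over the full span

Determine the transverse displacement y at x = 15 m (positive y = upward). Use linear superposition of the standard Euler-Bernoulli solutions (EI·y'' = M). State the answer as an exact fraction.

y(15) = -3295897/14400000 m

Load 1 — point force P=17 kN at a=8 m (b=L-a=12):
  y_1 = -Pa²(3x-a)/(6EI)  [x>a] = -17·8²·(3·15-8)/(6·200000) = -629/18750 m
Load 2 — applied couple M₀=13 kN·m at a=20/3 m (b=L-a=40/3):
  y_2 = M₀a(2x-a)/(2EI)  [x>a] = 13·(20/3)·(2·15-(20/3))/(2·200000) = 91/18000 m
Load 3 — uniform load w=3 kN/m over full span:
  y_3 = -wx²(x²-4Lx+6L²)/(24EI) = -3·15²·(15²-4·20·15+6·20²)/(24·200000) = -513/2560 m
Superposition: y = Σ y_i = -3295897/14400000 m ≈ -0.228882 m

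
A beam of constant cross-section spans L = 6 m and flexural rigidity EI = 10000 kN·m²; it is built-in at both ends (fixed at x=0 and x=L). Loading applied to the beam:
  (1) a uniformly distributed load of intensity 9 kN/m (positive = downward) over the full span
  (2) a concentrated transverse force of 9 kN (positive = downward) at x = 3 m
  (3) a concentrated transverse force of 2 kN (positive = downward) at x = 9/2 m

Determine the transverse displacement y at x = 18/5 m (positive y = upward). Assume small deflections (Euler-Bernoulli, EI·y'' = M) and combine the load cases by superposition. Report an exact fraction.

Load 1 — uniform load w=9 kN/m over full span:
  y_1 = -wx²(L-x)²/(24EI) = -9·(18/5)²·(6-(18/5))²/(24·10000) = -2187/781250 m
Load 2 — point force P=9 kN at a=3 m (b=L-a=3):
  y_2 = -Pa²(L-x)²(3bL-(3b+a)(L-x))/(6L³EI)  [x>a] = -9·3²·(6-(18/5))²·(3·3·6-(3·3+3)·(6-(18/5)))/(6·6³·10000) = -567/625000 m
Load 3 — point force P=2 kN at a=9/2 m (b=L-a=3/2):
  y_3 = -Pb²x²(3aL-(3a+b)x)/(6L³EI)  [x≤a] = -2·(3/2)²·(18/5)²·(3·(9/2)·6-(3·(9/2)+(3/2))·(18/5))/(6·6³·10000) = -243/2000000 m
Superposition: y = Σ y_i = -191403/50000000 m ≈ -0.003828 m

y(18/5) = -191403/50000000 m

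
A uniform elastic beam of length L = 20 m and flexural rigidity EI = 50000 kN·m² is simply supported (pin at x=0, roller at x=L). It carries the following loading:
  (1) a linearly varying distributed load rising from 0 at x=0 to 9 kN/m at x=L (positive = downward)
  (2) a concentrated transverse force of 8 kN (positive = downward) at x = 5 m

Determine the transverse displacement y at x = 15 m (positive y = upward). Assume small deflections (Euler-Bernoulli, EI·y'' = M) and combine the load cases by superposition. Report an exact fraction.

Load 1 — triangular load w₀=9 kN/m (0→w₀ over full span):
  y_1 = -w₀x(7L⁴-10L²x²+3x⁴)/(360LEI) = -9·15·(7·20⁴-10·20²·15²+3·15⁴)/(360·20·50000) = -357/2560 m
Load 2 — point force P=8 kN at a=5 m (b=L-a=15):
  y_2 = -Pa(L-x)(2Lx-a²-x²)/(6LEI)  [x>a] = -8·5·(20-15)·(2·20·15-5²-15²)/(6·20·50000) = -7/600 m
Superposition: y = Σ y_i = -5803/38400 m ≈ -0.151120 m

y(15) = -5803/38400 m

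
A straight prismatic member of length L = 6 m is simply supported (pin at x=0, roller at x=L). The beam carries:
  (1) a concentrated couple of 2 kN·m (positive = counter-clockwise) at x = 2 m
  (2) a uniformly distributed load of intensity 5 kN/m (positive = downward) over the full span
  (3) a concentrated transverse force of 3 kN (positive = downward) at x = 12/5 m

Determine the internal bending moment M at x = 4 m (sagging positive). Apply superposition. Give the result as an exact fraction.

Load 1 — applied couple M₀=2 kN·m at a=2 m (b=L-a=4):
  M_1 = M₀x/L - M₀  [x>a] = 2·4/6 - 2 = -2/3 kN·m
Load 2 — uniform load w=5 kN/m over full span:
  M_2 = wx(L-x)/2 = 5·4·(6-4)/2 = 20 kN·m
Load 3 — point force P=3 kN at a=12/5 m (b=L-a=18/5):
  M_3 = Pa(L-x)/L  [x>a] = 3·(12/5)·(6-4)/6 = 12/5 kN·m
Superposition: M = Σ M_i = 326/15 kN·m ≈ 21.733333 kN·m

M(4) = 326/15 kN·m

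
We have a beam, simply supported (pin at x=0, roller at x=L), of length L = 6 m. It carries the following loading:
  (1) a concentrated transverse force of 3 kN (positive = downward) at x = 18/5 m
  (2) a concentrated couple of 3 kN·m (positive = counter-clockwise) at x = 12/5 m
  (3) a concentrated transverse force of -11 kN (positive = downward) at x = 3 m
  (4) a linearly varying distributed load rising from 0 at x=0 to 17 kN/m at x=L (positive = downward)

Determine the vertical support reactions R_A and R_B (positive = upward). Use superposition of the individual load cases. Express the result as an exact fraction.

Load 1 — point force P=3 kN at a=18/5 m (b=L-a=12/5):
  R_A = Pb/L = 3·(12/5)/6 = 6/5 kN
  R_B = Pa/L = 3·(18/5)/6 = 9/5 kN
Load 2 — applied couple M₀=3 kN·m at a=12/5 m (b=L-a=18/5):
  R_A = M₀/L = 3/6 = 1/2 kN
  R_B = -M₀/L = -3/6 = -1/2 kN
Load 3 — point force P=-11 kN at a=3 m (b=L-a=3):
  R_A = Pb/L = (-11)·3/6 = -11/2 kN
  R_B = Pa/L = (-11)·3/6 = -11/2 kN
Load 4 — triangular load w₀=17 kN/m (0→w₀ over full span):
  R_A = w₀L/6 = 17·6/6 = 17 kN
  R_B = w₀L/3 = 17·6/3 = 34 kN
Superposition: R_A = 66/5 kN, R_B = 149/5 kN

R_A = 66/5 kN, R_B = 149/5 kN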